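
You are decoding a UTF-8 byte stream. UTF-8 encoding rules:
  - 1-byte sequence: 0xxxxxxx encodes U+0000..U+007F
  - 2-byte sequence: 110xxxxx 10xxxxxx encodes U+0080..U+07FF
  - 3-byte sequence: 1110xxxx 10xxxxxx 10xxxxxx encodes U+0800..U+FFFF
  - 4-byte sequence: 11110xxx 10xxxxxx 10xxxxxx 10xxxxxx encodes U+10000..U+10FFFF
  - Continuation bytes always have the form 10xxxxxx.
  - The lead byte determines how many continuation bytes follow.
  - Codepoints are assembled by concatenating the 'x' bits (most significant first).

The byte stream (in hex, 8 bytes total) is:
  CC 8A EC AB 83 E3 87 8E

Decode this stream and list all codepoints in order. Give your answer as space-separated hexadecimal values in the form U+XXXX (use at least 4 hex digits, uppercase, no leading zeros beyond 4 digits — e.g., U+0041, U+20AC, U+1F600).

Byte[0]=CC: 2-byte lead, need 1 cont bytes. acc=0xC
Byte[1]=8A: continuation. acc=(acc<<6)|0x0A=0x30A
Completed: cp=U+030A (starts at byte 0)
Byte[2]=EC: 3-byte lead, need 2 cont bytes. acc=0xC
Byte[3]=AB: continuation. acc=(acc<<6)|0x2B=0x32B
Byte[4]=83: continuation. acc=(acc<<6)|0x03=0xCAC3
Completed: cp=U+CAC3 (starts at byte 2)
Byte[5]=E3: 3-byte lead, need 2 cont bytes. acc=0x3
Byte[6]=87: continuation. acc=(acc<<6)|0x07=0xC7
Byte[7]=8E: continuation. acc=(acc<<6)|0x0E=0x31CE
Completed: cp=U+31CE (starts at byte 5)

Answer: U+030A U+CAC3 U+31CE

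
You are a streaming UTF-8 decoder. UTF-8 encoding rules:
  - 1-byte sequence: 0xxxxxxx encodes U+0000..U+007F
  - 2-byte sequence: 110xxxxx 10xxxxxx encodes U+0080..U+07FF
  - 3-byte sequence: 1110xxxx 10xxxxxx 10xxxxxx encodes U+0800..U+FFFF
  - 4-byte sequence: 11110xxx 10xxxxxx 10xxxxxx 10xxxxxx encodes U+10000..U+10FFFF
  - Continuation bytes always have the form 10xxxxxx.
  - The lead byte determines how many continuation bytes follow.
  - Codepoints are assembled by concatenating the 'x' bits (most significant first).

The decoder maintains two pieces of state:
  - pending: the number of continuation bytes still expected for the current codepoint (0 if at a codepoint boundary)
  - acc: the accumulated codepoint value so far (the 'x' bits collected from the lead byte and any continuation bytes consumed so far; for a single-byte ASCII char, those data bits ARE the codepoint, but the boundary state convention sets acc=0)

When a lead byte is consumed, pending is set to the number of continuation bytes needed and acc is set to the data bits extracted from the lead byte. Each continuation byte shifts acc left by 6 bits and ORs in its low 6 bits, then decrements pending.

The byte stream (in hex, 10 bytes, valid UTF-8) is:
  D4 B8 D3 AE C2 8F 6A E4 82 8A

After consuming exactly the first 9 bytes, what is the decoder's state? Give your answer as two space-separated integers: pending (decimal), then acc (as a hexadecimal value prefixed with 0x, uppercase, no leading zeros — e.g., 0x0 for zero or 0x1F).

Byte[0]=D4: 2-byte lead. pending=1, acc=0x14
Byte[1]=B8: continuation. acc=(acc<<6)|0x38=0x538, pending=0
Byte[2]=D3: 2-byte lead. pending=1, acc=0x13
Byte[3]=AE: continuation. acc=(acc<<6)|0x2E=0x4EE, pending=0
Byte[4]=C2: 2-byte lead. pending=1, acc=0x2
Byte[5]=8F: continuation. acc=(acc<<6)|0x0F=0x8F, pending=0
Byte[6]=6A: 1-byte. pending=0, acc=0x0
Byte[7]=E4: 3-byte lead. pending=2, acc=0x4
Byte[8]=82: continuation. acc=(acc<<6)|0x02=0x102, pending=1

Answer: 1 0x102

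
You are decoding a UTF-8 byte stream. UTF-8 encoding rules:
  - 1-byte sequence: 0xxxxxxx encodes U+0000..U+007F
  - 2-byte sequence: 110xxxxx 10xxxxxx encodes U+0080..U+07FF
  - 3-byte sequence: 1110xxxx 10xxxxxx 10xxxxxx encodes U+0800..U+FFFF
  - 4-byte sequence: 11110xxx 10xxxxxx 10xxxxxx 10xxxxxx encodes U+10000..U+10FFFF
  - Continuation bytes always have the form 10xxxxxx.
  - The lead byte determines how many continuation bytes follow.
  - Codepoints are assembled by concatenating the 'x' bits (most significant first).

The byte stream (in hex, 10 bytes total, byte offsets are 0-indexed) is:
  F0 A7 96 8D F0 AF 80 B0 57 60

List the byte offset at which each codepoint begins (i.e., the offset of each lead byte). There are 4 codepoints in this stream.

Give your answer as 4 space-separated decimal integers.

Byte[0]=F0: 4-byte lead, need 3 cont bytes. acc=0x0
Byte[1]=A7: continuation. acc=(acc<<6)|0x27=0x27
Byte[2]=96: continuation. acc=(acc<<6)|0x16=0x9D6
Byte[3]=8D: continuation. acc=(acc<<6)|0x0D=0x2758D
Completed: cp=U+2758D (starts at byte 0)
Byte[4]=F0: 4-byte lead, need 3 cont bytes. acc=0x0
Byte[5]=AF: continuation. acc=(acc<<6)|0x2F=0x2F
Byte[6]=80: continuation. acc=(acc<<6)|0x00=0xBC0
Byte[7]=B0: continuation. acc=(acc<<6)|0x30=0x2F030
Completed: cp=U+2F030 (starts at byte 4)
Byte[8]=57: 1-byte ASCII. cp=U+0057
Byte[9]=60: 1-byte ASCII. cp=U+0060

Answer: 0 4 8 9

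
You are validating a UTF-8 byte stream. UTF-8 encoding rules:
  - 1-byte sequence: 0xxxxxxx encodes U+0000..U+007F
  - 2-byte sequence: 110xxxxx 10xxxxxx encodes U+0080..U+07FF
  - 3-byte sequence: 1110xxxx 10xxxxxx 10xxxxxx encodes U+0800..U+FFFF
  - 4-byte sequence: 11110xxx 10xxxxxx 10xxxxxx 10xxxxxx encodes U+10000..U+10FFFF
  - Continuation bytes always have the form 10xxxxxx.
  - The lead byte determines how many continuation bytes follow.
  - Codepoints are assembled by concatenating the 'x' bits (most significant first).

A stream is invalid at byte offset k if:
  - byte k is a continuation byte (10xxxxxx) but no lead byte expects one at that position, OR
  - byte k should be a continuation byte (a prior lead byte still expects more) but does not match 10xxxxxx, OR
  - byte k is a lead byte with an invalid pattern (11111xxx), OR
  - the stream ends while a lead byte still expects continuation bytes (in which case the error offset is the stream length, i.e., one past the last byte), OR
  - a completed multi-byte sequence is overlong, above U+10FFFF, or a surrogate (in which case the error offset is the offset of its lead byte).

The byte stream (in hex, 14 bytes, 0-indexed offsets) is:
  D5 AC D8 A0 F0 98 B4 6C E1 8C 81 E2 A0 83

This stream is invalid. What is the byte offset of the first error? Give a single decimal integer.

Answer: 7

Derivation:
Byte[0]=D5: 2-byte lead, need 1 cont bytes. acc=0x15
Byte[1]=AC: continuation. acc=(acc<<6)|0x2C=0x56C
Completed: cp=U+056C (starts at byte 0)
Byte[2]=D8: 2-byte lead, need 1 cont bytes. acc=0x18
Byte[3]=A0: continuation. acc=(acc<<6)|0x20=0x620
Completed: cp=U+0620 (starts at byte 2)
Byte[4]=F0: 4-byte lead, need 3 cont bytes. acc=0x0
Byte[5]=98: continuation. acc=(acc<<6)|0x18=0x18
Byte[6]=B4: continuation. acc=(acc<<6)|0x34=0x634
Byte[7]=6C: expected 10xxxxxx continuation. INVALID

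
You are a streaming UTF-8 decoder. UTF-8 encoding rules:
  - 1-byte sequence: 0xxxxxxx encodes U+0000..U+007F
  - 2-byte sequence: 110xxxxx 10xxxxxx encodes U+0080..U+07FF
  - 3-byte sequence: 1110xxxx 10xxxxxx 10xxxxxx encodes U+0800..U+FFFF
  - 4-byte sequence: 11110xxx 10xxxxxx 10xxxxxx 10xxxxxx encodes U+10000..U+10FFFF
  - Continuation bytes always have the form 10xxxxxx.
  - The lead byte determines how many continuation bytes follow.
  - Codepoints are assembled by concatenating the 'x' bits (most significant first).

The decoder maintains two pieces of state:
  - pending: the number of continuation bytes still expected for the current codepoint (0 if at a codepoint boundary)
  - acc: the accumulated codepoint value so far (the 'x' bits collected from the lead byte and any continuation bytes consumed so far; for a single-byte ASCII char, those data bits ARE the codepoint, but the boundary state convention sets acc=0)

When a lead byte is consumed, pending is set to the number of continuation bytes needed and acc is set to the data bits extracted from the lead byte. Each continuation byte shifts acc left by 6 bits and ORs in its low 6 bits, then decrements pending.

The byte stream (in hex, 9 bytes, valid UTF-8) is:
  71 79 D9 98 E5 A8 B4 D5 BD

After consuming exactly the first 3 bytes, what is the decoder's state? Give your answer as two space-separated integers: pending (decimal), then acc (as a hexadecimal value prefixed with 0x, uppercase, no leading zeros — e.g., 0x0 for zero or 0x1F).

Byte[0]=71: 1-byte. pending=0, acc=0x0
Byte[1]=79: 1-byte. pending=0, acc=0x0
Byte[2]=D9: 2-byte lead. pending=1, acc=0x19

Answer: 1 0x19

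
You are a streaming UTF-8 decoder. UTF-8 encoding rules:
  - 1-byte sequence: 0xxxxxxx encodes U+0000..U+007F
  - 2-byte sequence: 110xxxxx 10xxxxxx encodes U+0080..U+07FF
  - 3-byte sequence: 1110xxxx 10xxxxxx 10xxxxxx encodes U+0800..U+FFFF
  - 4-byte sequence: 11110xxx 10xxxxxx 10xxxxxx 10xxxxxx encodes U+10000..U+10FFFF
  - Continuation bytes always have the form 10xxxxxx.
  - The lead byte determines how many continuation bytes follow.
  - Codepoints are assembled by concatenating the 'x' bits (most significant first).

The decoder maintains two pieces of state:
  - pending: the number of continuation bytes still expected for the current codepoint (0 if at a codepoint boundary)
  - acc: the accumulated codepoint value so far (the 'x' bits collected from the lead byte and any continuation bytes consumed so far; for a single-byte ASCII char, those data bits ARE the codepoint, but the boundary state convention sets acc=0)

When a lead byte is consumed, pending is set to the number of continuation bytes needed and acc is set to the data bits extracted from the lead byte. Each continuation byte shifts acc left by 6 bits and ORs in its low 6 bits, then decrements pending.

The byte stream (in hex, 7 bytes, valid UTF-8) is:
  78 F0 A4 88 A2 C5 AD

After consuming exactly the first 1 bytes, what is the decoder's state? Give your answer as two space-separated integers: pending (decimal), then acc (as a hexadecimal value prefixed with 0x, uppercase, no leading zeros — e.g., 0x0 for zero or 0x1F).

Byte[0]=78: 1-byte. pending=0, acc=0x0

Answer: 0 0x0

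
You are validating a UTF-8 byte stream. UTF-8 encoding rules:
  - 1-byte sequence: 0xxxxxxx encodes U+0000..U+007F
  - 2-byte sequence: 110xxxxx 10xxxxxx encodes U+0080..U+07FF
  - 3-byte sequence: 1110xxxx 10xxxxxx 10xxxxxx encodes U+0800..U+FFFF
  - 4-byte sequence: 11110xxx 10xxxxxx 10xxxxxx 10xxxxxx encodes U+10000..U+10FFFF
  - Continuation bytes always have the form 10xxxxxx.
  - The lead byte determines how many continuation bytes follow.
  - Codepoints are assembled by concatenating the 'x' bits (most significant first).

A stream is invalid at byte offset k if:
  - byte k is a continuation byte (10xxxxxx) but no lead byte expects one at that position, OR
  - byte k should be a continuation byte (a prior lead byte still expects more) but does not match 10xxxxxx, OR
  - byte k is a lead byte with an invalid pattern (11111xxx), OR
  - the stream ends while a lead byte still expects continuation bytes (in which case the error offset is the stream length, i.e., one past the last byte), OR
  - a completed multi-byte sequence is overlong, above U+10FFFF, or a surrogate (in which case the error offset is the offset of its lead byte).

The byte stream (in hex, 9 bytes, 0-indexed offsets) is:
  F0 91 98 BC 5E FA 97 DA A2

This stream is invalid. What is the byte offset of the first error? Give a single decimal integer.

Byte[0]=F0: 4-byte lead, need 3 cont bytes. acc=0x0
Byte[1]=91: continuation. acc=(acc<<6)|0x11=0x11
Byte[2]=98: continuation. acc=(acc<<6)|0x18=0x458
Byte[3]=BC: continuation. acc=(acc<<6)|0x3C=0x1163C
Completed: cp=U+1163C (starts at byte 0)
Byte[4]=5E: 1-byte ASCII. cp=U+005E
Byte[5]=FA: INVALID lead byte (not 0xxx/110x/1110/11110)

Answer: 5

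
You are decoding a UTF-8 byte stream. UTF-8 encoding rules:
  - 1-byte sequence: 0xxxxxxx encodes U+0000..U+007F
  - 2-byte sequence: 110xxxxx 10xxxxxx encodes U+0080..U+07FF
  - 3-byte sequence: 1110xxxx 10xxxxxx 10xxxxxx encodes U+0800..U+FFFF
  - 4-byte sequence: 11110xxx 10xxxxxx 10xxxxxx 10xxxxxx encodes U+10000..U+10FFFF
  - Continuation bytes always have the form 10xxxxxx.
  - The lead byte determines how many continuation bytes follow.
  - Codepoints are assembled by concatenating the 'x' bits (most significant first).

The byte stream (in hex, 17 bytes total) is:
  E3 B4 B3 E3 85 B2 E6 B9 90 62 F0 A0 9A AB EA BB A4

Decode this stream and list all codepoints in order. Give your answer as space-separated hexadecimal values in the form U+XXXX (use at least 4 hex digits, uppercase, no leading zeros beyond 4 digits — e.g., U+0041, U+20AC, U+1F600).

Byte[0]=E3: 3-byte lead, need 2 cont bytes. acc=0x3
Byte[1]=B4: continuation. acc=(acc<<6)|0x34=0xF4
Byte[2]=B3: continuation. acc=(acc<<6)|0x33=0x3D33
Completed: cp=U+3D33 (starts at byte 0)
Byte[3]=E3: 3-byte lead, need 2 cont bytes. acc=0x3
Byte[4]=85: continuation. acc=(acc<<6)|0x05=0xC5
Byte[5]=B2: continuation. acc=(acc<<6)|0x32=0x3172
Completed: cp=U+3172 (starts at byte 3)
Byte[6]=E6: 3-byte lead, need 2 cont bytes. acc=0x6
Byte[7]=B9: continuation. acc=(acc<<6)|0x39=0x1B9
Byte[8]=90: continuation. acc=(acc<<6)|0x10=0x6E50
Completed: cp=U+6E50 (starts at byte 6)
Byte[9]=62: 1-byte ASCII. cp=U+0062
Byte[10]=F0: 4-byte lead, need 3 cont bytes. acc=0x0
Byte[11]=A0: continuation. acc=(acc<<6)|0x20=0x20
Byte[12]=9A: continuation. acc=(acc<<6)|0x1A=0x81A
Byte[13]=AB: continuation. acc=(acc<<6)|0x2B=0x206AB
Completed: cp=U+206AB (starts at byte 10)
Byte[14]=EA: 3-byte lead, need 2 cont bytes. acc=0xA
Byte[15]=BB: continuation. acc=(acc<<6)|0x3B=0x2BB
Byte[16]=A4: continuation. acc=(acc<<6)|0x24=0xAEE4
Completed: cp=U+AEE4 (starts at byte 14)

Answer: U+3D33 U+3172 U+6E50 U+0062 U+206AB U+AEE4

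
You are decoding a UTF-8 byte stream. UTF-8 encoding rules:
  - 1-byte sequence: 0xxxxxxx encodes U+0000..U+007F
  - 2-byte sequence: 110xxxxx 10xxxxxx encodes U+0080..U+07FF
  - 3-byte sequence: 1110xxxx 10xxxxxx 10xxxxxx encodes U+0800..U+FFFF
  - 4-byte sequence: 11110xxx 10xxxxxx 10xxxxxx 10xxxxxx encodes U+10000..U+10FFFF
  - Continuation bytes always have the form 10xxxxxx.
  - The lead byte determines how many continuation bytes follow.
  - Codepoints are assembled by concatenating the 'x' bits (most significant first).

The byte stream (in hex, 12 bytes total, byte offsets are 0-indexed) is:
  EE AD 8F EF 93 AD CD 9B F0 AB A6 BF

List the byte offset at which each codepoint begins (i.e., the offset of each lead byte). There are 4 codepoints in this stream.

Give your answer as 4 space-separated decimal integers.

Answer: 0 3 6 8

Derivation:
Byte[0]=EE: 3-byte lead, need 2 cont bytes. acc=0xE
Byte[1]=AD: continuation. acc=(acc<<6)|0x2D=0x3AD
Byte[2]=8F: continuation. acc=(acc<<6)|0x0F=0xEB4F
Completed: cp=U+EB4F (starts at byte 0)
Byte[3]=EF: 3-byte lead, need 2 cont bytes. acc=0xF
Byte[4]=93: continuation. acc=(acc<<6)|0x13=0x3D3
Byte[5]=AD: continuation. acc=(acc<<6)|0x2D=0xF4ED
Completed: cp=U+F4ED (starts at byte 3)
Byte[6]=CD: 2-byte lead, need 1 cont bytes. acc=0xD
Byte[7]=9B: continuation. acc=(acc<<6)|0x1B=0x35B
Completed: cp=U+035B (starts at byte 6)
Byte[8]=F0: 4-byte lead, need 3 cont bytes. acc=0x0
Byte[9]=AB: continuation. acc=(acc<<6)|0x2B=0x2B
Byte[10]=A6: continuation. acc=(acc<<6)|0x26=0xAE6
Byte[11]=BF: continuation. acc=(acc<<6)|0x3F=0x2B9BF
Completed: cp=U+2B9BF (starts at byte 8)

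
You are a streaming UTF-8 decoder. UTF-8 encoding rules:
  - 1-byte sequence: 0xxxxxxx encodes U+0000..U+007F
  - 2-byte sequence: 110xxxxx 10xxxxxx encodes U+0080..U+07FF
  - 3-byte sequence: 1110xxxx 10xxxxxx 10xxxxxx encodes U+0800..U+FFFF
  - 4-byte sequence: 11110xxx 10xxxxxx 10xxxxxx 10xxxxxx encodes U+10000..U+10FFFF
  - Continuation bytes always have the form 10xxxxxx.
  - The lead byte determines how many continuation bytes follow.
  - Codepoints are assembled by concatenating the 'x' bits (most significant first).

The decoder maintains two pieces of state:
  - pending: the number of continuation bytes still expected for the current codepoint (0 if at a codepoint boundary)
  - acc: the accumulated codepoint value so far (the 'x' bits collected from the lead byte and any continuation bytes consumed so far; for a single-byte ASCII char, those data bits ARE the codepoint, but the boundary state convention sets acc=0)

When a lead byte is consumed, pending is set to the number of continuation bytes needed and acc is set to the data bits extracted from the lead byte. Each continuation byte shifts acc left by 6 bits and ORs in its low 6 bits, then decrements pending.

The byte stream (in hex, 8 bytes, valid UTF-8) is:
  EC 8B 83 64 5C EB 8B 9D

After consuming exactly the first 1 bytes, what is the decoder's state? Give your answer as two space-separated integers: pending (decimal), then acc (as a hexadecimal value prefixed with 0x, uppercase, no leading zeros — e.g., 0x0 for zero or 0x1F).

Byte[0]=EC: 3-byte lead. pending=2, acc=0xC

Answer: 2 0xC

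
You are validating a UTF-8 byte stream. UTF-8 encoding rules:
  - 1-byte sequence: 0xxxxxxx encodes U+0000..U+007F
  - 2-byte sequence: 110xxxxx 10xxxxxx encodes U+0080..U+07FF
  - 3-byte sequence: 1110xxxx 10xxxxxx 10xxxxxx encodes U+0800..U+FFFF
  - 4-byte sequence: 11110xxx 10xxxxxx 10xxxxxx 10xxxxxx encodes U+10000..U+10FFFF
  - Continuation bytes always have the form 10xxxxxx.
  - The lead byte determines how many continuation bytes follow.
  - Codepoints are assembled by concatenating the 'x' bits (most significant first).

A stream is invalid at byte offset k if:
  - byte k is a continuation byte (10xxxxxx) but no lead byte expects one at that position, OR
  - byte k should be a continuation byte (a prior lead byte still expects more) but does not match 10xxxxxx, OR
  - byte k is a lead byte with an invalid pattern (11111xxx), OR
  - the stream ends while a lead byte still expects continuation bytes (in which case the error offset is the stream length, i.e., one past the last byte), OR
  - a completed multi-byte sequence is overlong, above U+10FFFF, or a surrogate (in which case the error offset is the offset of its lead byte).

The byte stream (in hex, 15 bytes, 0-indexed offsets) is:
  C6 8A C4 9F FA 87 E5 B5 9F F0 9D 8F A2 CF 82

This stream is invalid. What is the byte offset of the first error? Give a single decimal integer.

Byte[0]=C6: 2-byte lead, need 1 cont bytes. acc=0x6
Byte[1]=8A: continuation. acc=(acc<<6)|0x0A=0x18A
Completed: cp=U+018A (starts at byte 0)
Byte[2]=C4: 2-byte lead, need 1 cont bytes. acc=0x4
Byte[3]=9F: continuation. acc=(acc<<6)|0x1F=0x11F
Completed: cp=U+011F (starts at byte 2)
Byte[4]=FA: INVALID lead byte (not 0xxx/110x/1110/11110)

Answer: 4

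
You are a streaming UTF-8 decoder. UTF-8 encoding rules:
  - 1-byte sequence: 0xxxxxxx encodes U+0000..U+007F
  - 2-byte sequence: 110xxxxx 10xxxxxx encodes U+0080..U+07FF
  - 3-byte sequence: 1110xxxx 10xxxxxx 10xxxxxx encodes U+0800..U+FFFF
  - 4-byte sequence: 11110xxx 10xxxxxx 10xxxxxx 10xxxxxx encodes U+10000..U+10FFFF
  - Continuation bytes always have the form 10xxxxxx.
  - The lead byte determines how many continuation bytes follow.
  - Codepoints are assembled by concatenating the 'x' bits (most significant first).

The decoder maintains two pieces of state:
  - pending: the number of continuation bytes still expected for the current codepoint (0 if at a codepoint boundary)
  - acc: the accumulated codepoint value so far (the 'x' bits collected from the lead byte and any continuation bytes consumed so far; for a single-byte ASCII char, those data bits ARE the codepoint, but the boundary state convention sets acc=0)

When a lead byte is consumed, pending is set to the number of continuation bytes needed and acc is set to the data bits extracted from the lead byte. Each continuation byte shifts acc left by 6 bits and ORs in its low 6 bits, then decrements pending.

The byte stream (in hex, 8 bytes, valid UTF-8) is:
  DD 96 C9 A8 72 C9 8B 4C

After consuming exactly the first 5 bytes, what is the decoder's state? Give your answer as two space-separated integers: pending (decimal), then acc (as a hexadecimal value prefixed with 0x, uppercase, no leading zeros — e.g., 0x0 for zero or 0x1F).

Byte[0]=DD: 2-byte lead. pending=1, acc=0x1D
Byte[1]=96: continuation. acc=(acc<<6)|0x16=0x756, pending=0
Byte[2]=C9: 2-byte lead. pending=1, acc=0x9
Byte[3]=A8: continuation. acc=(acc<<6)|0x28=0x268, pending=0
Byte[4]=72: 1-byte. pending=0, acc=0x0

Answer: 0 0x0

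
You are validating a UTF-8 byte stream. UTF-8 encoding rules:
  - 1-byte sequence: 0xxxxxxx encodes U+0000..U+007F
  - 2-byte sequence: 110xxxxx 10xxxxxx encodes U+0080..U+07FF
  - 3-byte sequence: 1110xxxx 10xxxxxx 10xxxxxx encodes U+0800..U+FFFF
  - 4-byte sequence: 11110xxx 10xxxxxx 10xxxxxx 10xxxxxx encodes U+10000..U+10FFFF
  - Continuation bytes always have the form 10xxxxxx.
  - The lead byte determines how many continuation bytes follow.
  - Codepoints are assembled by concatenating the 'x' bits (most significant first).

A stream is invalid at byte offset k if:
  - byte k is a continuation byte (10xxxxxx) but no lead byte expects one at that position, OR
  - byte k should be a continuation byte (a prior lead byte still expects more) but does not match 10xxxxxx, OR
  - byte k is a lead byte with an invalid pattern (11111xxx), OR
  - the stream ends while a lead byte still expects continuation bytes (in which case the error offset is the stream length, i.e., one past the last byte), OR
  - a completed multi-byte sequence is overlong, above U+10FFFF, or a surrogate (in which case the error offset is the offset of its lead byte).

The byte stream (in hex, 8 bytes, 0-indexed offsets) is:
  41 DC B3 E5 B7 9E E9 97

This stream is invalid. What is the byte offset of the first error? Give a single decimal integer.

Byte[0]=41: 1-byte ASCII. cp=U+0041
Byte[1]=DC: 2-byte lead, need 1 cont bytes. acc=0x1C
Byte[2]=B3: continuation. acc=(acc<<6)|0x33=0x733
Completed: cp=U+0733 (starts at byte 1)
Byte[3]=E5: 3-byte lead, need 2 cont bytes. acc=0x5
Byte[4]=B7: continuation. acc=(acc<<6)|0x37=0x177
Byte[5]=9E: continuation. acc=(acc<<6)|0x1E=0x5DDE
Completed: cp=U+5DDE (starts at byte 3)
Byte[6]=E9: 3-byte lead, need 2 cont bytes. acc=0x9
Byte[7]=97: continuation. acc=(acc<<6)|0x17=0x257
Byte[8]: stream ended, expected continuation. INVALID

Answer: 8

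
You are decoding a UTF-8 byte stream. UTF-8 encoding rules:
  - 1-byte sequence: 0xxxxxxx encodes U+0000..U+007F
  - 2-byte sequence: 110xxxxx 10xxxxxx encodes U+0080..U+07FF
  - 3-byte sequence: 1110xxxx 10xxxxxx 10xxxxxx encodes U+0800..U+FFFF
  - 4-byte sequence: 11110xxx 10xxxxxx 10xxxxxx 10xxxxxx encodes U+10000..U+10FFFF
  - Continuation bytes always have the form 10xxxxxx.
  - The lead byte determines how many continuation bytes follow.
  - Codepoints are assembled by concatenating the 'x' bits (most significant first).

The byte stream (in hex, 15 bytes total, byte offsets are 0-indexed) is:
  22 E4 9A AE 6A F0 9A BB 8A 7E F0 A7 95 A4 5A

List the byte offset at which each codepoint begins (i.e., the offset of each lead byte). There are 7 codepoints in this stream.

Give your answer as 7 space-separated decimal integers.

Answer: 0 1 4 5 9 10 14

Derivation:
Byte[0]=22: 1-byte ASCII. cp=U+0022
Byte[1]=E4: 3-byte lead, need 2 cont bytes. acc=0x4
Byte[2]=9A: continuation. acc=(acc<<6)|0x1A=0x11A
Byte[3]=AE: continuation. acc=(acc<<6)|0x2E=0x46AE
Completed: cp=U+46AE (starts at byte 1)
Byte[4]=6A: 1-byte ASCII. cp=U+006A
Byte[5]=F0: 4-byte lead, need 3 cont bytes. acc=0x0
Byte[6]=9A: continuation. acc=(acc<<6)|0x1A=0x1A
Byte[7]=BB: continuation. acc=(acc<<6)|0x3B=0x6BB
Byte[8]=8A: continuation. acc=(acc<<6)|0x0A=0x1AECA
Completed: cp=U+1AECA (starts at byte 5)
Byte[9]=7E: 1-byte ASCII. cp=U+007E
Byte[10]=F0: 4-byte lead, need 3 cont bytes. acc=0x0
Byte[11]=A7: continuation. acc=(acc<<6)|0x27=0x27
Byte[12]=95: continuation. acc=(acc<<6)|0x15=0x9D5
Byte[13]=A4: continuation. acc=(acc<<6)|0x24=0x27564
Completed: cp=U+27564 (starts at byte 10)
Byte[14]=5A: 1-byte ASCII. cp=U+005A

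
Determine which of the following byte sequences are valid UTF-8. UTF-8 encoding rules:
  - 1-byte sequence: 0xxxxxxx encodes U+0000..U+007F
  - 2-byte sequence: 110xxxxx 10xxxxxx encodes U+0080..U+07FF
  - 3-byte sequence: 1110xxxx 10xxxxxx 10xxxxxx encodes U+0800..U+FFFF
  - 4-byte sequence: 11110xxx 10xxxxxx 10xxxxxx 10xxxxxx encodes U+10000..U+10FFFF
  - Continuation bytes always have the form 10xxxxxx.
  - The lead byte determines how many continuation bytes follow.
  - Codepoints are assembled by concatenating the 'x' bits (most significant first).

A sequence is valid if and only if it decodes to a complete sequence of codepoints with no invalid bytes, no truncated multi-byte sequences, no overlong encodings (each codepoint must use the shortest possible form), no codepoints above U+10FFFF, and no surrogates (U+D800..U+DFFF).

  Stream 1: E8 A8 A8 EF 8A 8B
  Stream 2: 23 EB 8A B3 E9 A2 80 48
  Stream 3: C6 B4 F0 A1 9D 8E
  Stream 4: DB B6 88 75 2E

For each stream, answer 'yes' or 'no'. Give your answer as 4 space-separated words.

Stream 1: decodes cleanly. VALID
Stream 2: decodes cleanly. VALID
Stream 3: decodes cleanly. VALID
Stream 4: error at byte offset 2. INVALID

Answer: yes yes yes no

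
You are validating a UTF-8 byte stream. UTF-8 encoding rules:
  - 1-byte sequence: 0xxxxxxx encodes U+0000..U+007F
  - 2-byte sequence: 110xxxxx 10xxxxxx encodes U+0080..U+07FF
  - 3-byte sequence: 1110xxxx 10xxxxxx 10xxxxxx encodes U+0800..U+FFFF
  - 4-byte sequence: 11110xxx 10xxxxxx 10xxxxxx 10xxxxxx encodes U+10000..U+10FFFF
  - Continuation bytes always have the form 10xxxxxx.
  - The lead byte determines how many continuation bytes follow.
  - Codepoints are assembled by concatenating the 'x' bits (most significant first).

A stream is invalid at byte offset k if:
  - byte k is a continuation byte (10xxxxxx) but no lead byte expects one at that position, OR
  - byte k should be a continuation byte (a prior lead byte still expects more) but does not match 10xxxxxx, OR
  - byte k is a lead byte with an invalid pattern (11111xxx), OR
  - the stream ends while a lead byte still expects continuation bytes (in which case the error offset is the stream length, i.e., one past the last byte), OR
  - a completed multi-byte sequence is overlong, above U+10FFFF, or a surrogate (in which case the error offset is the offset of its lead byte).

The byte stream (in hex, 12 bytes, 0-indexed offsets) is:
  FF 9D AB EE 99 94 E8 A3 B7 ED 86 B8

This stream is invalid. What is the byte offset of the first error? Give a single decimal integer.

Byte[0]=FF: INVALID lead byte (not 0xxx/110x/1110/11110)

Answer: 0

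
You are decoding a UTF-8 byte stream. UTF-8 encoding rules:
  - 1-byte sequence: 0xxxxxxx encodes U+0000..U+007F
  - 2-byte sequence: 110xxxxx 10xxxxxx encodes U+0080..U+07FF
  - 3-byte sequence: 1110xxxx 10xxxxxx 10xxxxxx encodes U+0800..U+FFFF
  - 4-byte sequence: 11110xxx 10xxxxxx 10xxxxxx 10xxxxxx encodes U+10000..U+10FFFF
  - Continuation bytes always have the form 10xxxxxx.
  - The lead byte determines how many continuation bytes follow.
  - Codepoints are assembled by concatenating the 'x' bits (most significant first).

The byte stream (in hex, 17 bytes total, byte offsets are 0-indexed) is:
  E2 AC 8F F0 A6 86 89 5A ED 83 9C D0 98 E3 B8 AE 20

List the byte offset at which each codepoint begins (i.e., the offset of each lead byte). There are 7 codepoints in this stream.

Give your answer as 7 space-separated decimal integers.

Byte[0]=E2: 3-byte lead, need 2 cont bytes. acc=0x2
Byte[1]=AC: continuation. acc=(acc<<6)|0x2C=0xAC
Byte[2]=8F: continuation. acc=(acc<<6)|0x0F=0x2B0F
Completed: cp=U+2B0F (starts at byte 0)
Byte[3]=F0: 4-byte lead, need 3 cont bytes. acc=0x0
Byte[4]=A6: continuation. acc=(acc<<6)|0x26=0x26
Byte[5]=86: continuation. acc=(acc<<6)|0x06=0x986
Byte[6]=89: continuation. acc=(acc<<6)|0x09=0x26189
Completed: cp=U+26189 (starts at byte 3)
Byte[7]=5A: 1-byte ASCII. cp=U+005A
Byte[8]=ED: 3-byte lead, need 2 cont bytes. acc=0xD
Byte[9]=83: continuation. acc=(acc<<6)|0x03=0x343
Byte[10]=9C: continuation. acc=(acc<<6)|0x1C=0xD0DC
Completed: cp=U+D0DC (starts at byte 8)
Byte[11]=D0: 2-byte lead, need 1 cont bytes. acc=0x10
Byte[12]=98: continuation. acc=(acc<<6)|0x18=0x418
Completed: cp=U+0418 (starts at byte 11)
Byte[13]=E3: 3-byte lead, need 2 cont bytes. acc=0x3
Byte[14]=B8: continuation. acc=(acc<<6)|0x38=0xF8
Byte[15]=AE: continuation. acc=(acc<<6)|0x2E=0x3E2E
Completed: cp=U+3E2E (starts at byte 13)
Byte[16]=20: 1-byte ASCII. cp=U+0020

Answer: 0 3 7 8 11 13 16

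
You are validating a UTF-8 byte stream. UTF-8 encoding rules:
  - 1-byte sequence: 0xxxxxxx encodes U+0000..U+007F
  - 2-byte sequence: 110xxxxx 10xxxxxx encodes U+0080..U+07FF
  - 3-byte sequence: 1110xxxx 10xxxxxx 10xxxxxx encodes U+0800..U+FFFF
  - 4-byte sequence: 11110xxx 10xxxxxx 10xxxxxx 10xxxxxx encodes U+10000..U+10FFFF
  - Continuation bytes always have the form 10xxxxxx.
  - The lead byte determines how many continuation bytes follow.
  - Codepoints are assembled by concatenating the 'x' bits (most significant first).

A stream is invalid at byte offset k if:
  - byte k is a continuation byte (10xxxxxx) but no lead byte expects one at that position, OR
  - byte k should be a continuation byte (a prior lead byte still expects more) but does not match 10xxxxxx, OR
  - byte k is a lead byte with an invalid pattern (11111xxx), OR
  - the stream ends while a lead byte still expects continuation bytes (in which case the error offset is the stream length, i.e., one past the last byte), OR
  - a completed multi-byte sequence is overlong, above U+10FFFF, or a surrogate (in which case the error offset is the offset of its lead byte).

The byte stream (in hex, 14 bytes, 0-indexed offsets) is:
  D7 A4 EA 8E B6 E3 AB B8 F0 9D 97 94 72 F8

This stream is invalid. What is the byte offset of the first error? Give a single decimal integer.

Answer: 13

Derivation:
Byte[0]=D7: 2-byte lead, need 1 cont bytes. acc=0x17
Byte[1]=A4: continuation. acc=(acc<<6)|0x24=0x5E4
Completed: cp=U+05E4 (starts at byte 0)
Byte[2]=EA: 3-byte lead, need 2 cont bytes. acc=0xA
Byte[3]=8E: continuation. acc=(acc<<6)|0x0E=0x28E
Byte[4]=B6: continuation. acc=(acc<<6)|0x36=0xA3B6
Completed: cp=U+A3B6 (starts at byte 2)
Byte[5]=E3: 3-byte lead, need 2 cont bytes. acc=0x3
Byte[6]=AB: continuation. acc=(acc<<6)|0x2B=0xEB
Byte[7]=B8: continuation. acc=(acc<<6)|0x38=0x3AF8
Completed: cp=U+3AF8 (starts at byte 5)
Byte[8]=F0: 4-byte lead, need 3 cont bytes. acc=0x0
Byte[9]=9D: continuation. acc=(acc<<6)|0x1D=0x1D
Byte[10]=97: continuation. acc=(acc<<6)|0x17=0x757
Byte[11]=94: continuation. acc=(acc<<6)|0x14=0x1D5D4
Completed: cp=U+1D5D4 (starts at byte 8)
Byte[12]=72: 1-byte ASCII. cp=U+0072
Byte[13]=F8: INVALID lead byte (not 0xxx/110x/1110/11110)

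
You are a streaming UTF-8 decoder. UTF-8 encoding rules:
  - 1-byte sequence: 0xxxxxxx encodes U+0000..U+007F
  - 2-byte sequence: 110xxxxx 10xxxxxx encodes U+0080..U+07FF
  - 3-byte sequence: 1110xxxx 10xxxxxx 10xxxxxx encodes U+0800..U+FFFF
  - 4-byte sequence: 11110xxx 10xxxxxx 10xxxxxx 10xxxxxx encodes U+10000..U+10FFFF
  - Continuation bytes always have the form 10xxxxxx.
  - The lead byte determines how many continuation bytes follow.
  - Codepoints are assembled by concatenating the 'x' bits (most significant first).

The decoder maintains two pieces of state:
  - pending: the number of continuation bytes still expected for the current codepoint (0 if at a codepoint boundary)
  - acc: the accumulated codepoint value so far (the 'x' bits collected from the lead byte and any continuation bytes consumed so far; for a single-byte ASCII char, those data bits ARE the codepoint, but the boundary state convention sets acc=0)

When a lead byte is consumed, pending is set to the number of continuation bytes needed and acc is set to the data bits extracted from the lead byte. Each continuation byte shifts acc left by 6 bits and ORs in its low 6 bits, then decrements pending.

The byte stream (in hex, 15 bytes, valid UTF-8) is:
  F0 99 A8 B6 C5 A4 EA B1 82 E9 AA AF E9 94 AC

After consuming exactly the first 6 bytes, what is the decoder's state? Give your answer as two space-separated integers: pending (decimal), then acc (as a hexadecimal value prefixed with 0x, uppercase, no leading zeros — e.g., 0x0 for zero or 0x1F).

Answer: 0 0x164

Derivation:
Byte[0]=F0: 4-byte lead. pending=3, acc=0x0
Byte[1]=99: continuation. acc=(acc<<6)|0x19=0x19, pending=2
Byte[2]=A8: continuation. acc=(acc<<6)|0x28=0x668, pending=1
Byte[3]=B6: continuation. acc=(acc<<6)|0x36=0x19A36, pending=0
Byte[4]=C5: 2-byte lead. pending=1, acc=0x5
Byte[5]=A4: continuation. acc=(acc<<6)|0x24=0x164, pending=0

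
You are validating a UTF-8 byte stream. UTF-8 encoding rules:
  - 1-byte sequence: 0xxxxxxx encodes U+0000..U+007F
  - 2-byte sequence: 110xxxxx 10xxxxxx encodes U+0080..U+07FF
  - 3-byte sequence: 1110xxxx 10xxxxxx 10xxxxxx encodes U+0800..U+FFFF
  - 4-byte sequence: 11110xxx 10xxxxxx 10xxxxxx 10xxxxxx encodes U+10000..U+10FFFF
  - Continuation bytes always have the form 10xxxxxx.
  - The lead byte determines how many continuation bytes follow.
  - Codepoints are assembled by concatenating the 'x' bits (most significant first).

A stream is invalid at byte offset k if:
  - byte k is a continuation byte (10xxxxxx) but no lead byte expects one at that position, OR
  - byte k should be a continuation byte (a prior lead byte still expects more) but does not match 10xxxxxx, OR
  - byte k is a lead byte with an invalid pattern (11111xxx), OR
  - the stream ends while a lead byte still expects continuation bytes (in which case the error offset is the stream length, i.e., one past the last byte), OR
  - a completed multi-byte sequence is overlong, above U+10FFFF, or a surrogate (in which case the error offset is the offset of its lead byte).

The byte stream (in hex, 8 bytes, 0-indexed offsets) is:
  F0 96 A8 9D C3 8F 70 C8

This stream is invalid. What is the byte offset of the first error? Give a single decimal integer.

Answer: 8

Derivation:
Byte[0]=F0: 4-byte lead, need 3 cont bytes. acc=0x0
Byte[1]=96: continuation. acc=(acc<<6)|0x16=0x16
Byte[2]=A8: continuation. acc=(acc<<6)|0x28=0x5A8
Byte[3]=9D: continuation. acc=(acc<<6)|0x1D=0x16A1D
Completed: cp=U+16A1D (starts at byte 0)
Byte[4]=C3: 2-byte lead, need 1 cont bytes. acc=0x3
Byte[5]=8F: continuation. acc=(acc<<6)|0x0F=0xCF
Completed: cp=U+00CF (starts at byte 4)
Byte[6]=70: 1-byte ASCII. cp=U+0070
Byte[7]=C8: 2-byte lead, need 1 cont bytes. acc=0x8
Byte[8]: stream ended, expected continuation. INVALID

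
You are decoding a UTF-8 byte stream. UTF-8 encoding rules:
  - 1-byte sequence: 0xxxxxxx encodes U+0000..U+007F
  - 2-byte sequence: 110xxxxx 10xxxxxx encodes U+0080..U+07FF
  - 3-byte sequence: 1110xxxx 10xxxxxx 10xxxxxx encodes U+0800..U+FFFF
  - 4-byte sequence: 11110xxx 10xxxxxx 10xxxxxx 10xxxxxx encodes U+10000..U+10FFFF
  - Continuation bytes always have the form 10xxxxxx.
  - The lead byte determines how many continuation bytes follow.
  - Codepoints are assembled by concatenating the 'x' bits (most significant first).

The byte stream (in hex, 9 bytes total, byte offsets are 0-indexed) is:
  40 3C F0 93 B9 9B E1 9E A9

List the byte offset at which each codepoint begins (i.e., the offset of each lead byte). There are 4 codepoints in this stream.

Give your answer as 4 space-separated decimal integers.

Answer: 0 1 2 6

Derivation:
Byte[0]=40: 1-byte ASCII. cp=U+0040
Byte[1]=3C: 1-byte ASCII. cp=U+003C
Byte[2]=F0: 4-byte lead, need 3 cont bytes. acc=0x0
Byte[3]=93: continuation. acc=(acc<<6)|0x13=0x13
Byte[4]=B9: continuation. acc=(acc<<6)|0x39=0x4F9
Byte[5]=9B: continuation. acc=(acc<<6)|0x1B=0x13E5B
Completed: cp=U+13E5B (starts at byte 2)
Byte[6]=E1: 3-byte lead, need 2 cont bytes. acc=0x1
Byte[7]=9E: continuation. acc=(acc<<6)|0x1E=0x5E
Byte[8]=A9: continuation. acc=(acc<<6)|0x29=0x17A9
Completed: cp=U+17A9 (starts at byte 6)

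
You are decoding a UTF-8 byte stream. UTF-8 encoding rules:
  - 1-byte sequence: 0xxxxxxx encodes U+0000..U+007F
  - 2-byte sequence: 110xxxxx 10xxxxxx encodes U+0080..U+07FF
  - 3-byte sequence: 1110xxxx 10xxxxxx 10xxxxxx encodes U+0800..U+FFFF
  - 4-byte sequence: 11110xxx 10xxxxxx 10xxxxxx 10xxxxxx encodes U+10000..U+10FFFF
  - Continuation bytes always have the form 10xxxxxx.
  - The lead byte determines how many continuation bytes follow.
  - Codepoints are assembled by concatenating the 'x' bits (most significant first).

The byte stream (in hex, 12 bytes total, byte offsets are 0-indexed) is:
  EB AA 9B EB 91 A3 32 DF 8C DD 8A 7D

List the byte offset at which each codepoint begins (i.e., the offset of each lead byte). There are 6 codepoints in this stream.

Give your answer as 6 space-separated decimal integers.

Answer: 0 3 6 7 9 11

Derivation:
Byte[0]=EB: 3-byte lead, need 2 cont bytes. acc=0xB
Byte[1]=AA: continuation. acc=(acc<<6)|0x2A=0x2EA
Byte[2]=9B: continuation. acc=(acc<<6)|0x1B=0xBA9B
Completed: cp=U+BA9B (starts at byte 0)
Byte[3]=EB: 3-byte lead, need 2 cont bytes. acc=0xB
Byte[4]=91: continuation. acc=(acc<<6)|0x11=0x2D1
Byte[5]=A3: continuation. acc=(acc<<6)|0x23=0xB463
Completed: cp=U+B463 (starts at byte 3)
Byte[6]=32: 1-byte ASCII. cp=U+0032
Byte[7]=DF: 2-byte lead, need 1 cont bytes. acc=0x1F
Byte[8]=8C: continuation. acc=(acc<<6)|0x0C=0x7CC
Completed: cp=U+07CC (starts at byte 7)
Byte[9]=DD: 2-byte lead, need 1 cont bytes. acc=0x1D
Byte[10]=8A: continuation. acc=(acc<<6)|0x0A=0x74A
Completed: cp=U+074A (starts at byte 9)
Byte[11]=7D: 1-byte ASCII. cp=U+007D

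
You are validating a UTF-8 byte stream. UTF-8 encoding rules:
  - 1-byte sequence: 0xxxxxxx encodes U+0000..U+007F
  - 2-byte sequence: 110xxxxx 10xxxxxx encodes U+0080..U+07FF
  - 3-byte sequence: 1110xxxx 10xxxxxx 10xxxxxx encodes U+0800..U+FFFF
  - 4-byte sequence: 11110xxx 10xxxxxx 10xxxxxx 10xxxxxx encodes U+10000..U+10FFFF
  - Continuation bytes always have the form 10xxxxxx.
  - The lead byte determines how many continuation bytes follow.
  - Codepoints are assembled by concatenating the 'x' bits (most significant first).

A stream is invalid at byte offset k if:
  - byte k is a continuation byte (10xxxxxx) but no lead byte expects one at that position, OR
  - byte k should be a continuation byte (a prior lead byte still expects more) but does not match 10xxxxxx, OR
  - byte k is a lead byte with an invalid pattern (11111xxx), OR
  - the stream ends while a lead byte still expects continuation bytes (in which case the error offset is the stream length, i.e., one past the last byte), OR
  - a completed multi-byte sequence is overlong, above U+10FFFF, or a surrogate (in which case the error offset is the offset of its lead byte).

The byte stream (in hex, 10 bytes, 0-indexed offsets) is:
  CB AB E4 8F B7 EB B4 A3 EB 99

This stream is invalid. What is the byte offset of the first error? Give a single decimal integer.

Byte[0]=CB: 2-byte lead, need 1 cont bytes. acc=0xB
Byte[1]=AB: continuation. acc=(acc<<6)|0x2B=0x2EB
Completed: cp=U+02EB (starts at byte 0)
Byte[2]=E4: 3-byte lead, need 2 cont bytes. acc=0x4
Byte[3]=8F: continuation. acc=(acc<<6)|0x0F=0x10F
Byte[4]=B7: continuation. acc=(acc<<6)|0x37=0x43F7
Completed: cp=U+43F7 (starts at byte 2)
Byte[5]=EB: 3-byte lead, need 2 cont bytes. acc=0xB
Byte[6]=B4: continuation. acc=(acc<<6)|0x34=0x2F4
Byte[7]=A3: continuation. acc=(acc<<6)|0x23=0xBD23
Completed: cp=U+BD23 (starts at byte 5)
Byte[8]=EB: 3-byte lead, need 2 cont bytes. acc=0xB
Byte[9]=99: continuation. acc=(acc<<6)|0x19=0x2D9
Byte[10]: stream ended, expected continuation. INVALID

Answer: 10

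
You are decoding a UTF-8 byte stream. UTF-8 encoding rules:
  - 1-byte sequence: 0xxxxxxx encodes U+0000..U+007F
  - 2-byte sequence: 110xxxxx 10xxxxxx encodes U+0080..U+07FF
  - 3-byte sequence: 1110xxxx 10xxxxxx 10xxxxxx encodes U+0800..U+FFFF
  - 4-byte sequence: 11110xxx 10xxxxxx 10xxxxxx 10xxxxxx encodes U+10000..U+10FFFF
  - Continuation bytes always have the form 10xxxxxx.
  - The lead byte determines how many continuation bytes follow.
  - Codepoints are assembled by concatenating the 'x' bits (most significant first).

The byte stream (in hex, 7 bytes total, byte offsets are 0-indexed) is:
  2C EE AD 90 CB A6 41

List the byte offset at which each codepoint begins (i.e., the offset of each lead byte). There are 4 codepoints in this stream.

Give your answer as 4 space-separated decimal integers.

Byte[0]=2C: 1-byte ASCII. cp=U+002C
Byte[1]=EE: 3-byte lead, need 2 cont bytes. acc=0xE
Byte[2]=AD: continuation. acc=(acc<<6)|0x2D=0x3AD
Byte[3]=90: continuation. acc=(acc<<6)|0x10=0xEB50
Completed: cp=U+EB50 (starts at byte 1)
Byte[4]=CB: 2-byte lead, need 1 cont bytes. acc=0xB
Byte[5]=A6: continuation. acc=(acc<<6)|0x26=0x2E6
Completed: cp=U+02E6 (starts at byte 4)
Byte[6]=41: 1-byte ASCII. cp=U+0041

Answer: 0 1 4 6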